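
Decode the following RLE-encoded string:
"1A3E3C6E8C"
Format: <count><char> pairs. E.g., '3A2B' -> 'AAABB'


Expanding each <count><char> pair:
  1A -> 'A'
  3E -> 'EEE'
  3C -> 'CCC'
  6E -> 'EEEEEE'
  8C -> 'CCCCCCCC'

Decoded = AEEECCCEEEEEECCCCCCCC


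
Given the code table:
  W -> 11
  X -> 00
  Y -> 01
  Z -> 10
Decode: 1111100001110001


Decoding:
11 -> W
11 -> W
10 -> Z
00 -> X
01 -> Y
11 -> W
00 -> X
01 -> Y


Result: WWZXYWXY


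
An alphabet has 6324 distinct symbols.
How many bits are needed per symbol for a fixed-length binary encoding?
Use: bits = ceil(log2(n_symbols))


log2(6324) = 12.6266
Bracket: 2^12 = 4096 < 6324 <= 2^13 = 8192
So ceil(log2(6324)) = 13

bits = ceil(log2(6324)) = ceil(12.6266) = 13 bits


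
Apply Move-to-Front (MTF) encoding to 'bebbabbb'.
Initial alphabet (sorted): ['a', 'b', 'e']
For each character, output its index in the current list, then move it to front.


MTF encoding:
'b': index 1 in ['a', 'b', 'e'] -> ['b', 'a', 'e']
'e': index 2 in ['b', 'a', 'e'] -> ['e', 'b', 'a']
'b': index 1 in ['e', 'b', 'a'] -> ['b', 'e', 'a']
'b': index 0 in ['b', 'e', 'a'] -> ['b', 'e', 'a']
'a': index 2 in ['b', 'e', 'a'] -> ['a', 'b', 'e']
'b': index 1 in ['a', 'b', 'e'] -> ['b', 'a', 'e']
'b': index 0 in ['b', 'a', 'e'] -> ['b', 'a', 'e']
'b': index 0 in ['b', 'a', 'e'] -> ['b', 'a', 'e']


Output: [1, 2, 1, 0, 2, 1, 0, 0]


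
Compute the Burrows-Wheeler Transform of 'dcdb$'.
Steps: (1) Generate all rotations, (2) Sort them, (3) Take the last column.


Rotations (sorted):
  0: $dcdb -> last char: b
  1: b$dcd -> last char: d
  2: cdb$d -> last char: d
  3: db$dc -> last char: c
  4: dcdb$ -> last char: $


BWT = bddc$


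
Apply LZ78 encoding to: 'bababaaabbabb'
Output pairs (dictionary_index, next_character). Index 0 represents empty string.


LZ78 encoding steps:
Dictionary: {0: ''}
Step 1: w='' (idx 0), next='b' -> output (0, 'b'), add 'b' as idx 1
Step 2: w='' (idx 0), next='a' -> output (0, 'a'), add 'a' as idx 2
Step 3: w='b' (idx 1), next='a' -> output (1, 'a'), add 'ba' as idx 3
Step 4: w='ba' (idx 3), next='a' -> output (3, 'a'), add 'baa' as idx 4
Step 5: w='a' (idx 2), next='b' -> output (2, 'b'), add 'ab' as idx 5
Step 6: w='ba' (idx 3), next='b' -> output (3, 'b'), add 'bab' as idx 6
Step 7: w='b' (idx 1), end of input -> output (1, '')


Encoded: [(0, 'b'), (0, 'a'), (1, 'a'), (3, 'a'), (2, 'b'), (3, 'b'), (1, '')]


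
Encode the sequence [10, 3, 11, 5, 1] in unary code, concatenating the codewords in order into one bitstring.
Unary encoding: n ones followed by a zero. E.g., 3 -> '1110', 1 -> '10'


Encode each number as n ones followed by a terminating 0:
  10 -> 11111111110 (11 bits)
  3 -> 1110 (4 bits)
  11 -> 111111111110 (12 bits)
  5 -> 111110 (6 bits)
  1 -> 10 (2 bits)
Total length = 11 + 4 + 12 + 6 + 2 = 35 bits.

Unary([10, 3, 11, 5, 1]) = 11111111110111011111111111011111010 (35 bits)


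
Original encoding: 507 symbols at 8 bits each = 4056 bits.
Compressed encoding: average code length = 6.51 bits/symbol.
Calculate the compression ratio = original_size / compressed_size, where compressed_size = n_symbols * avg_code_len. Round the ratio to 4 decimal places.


original_size = n_symbols * orig_bits = 507 * 8 = 4056 bits
compressed_size = n_symbols * avg_code_len = 507 * 6.51 = 3300.57 bits
ratio = original_size / compressed_size = 4056 / 3300.57 = 1.2289

Compression ratio = 1.2289


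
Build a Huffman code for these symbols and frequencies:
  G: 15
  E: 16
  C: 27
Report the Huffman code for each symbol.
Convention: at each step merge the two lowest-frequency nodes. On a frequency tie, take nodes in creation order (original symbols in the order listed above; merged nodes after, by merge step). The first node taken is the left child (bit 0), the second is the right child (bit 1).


Huffman tree construction:
Step 1: Merge G(15) + E(16) = 31
Step 2: Merge C(27) + (G+E)(31) = 58
Read each symbol's code off the tree from the root (left child = 0, right child = 1).

Codes:
  G: 10 (length 2)
  E: 11 (length 2)
  C: 0 (length 1)
Average code length: 89/58 = 1.5345 bits/symbol


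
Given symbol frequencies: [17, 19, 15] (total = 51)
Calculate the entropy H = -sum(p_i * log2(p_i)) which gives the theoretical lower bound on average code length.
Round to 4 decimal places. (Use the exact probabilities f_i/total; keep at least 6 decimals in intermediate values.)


Per-symbol terms -p_i * log2(p_i) with p_i = f_i/51:
  p = 17/51 = 0.333333: log2(p) = -1.584963, -p*log2(p) = 0.528321
  p = 19/51 = 0.372549: log2(p) = -1.424498, -p*log2(p) = 0.530695
  p = 15/51 = 0.294118: log2(p) = -1.765535, -p*log2(p) = 0.519275
H = 0.528321 + 0.530695 + 0.519275 = 1.578291

H = 1.5783 bits/symbol


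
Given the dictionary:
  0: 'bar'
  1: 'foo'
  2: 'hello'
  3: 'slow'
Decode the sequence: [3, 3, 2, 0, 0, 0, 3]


Look up each index in the dictionary:
  3 -> 'slow'
  3 -> 'slow'
  2 -> 'hello'
  0 -> 'bar'
  0 -> 'bar'
  0 -> 'bar'
  3 -> 'slow'

Decoded: "slow slow hello bar bar bar slow"


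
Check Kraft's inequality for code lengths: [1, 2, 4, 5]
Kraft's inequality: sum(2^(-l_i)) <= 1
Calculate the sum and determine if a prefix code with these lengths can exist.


Sum = 2^(-1) + 2^(-2) + 2^(-4) + 2^(-5)
    = 0.5 + 0.25 + 0.0625 + 0.03125
    = 27/32 = 0.84375
Since 0.84375 <= 1, Kraft's inequality IS satisfied.
A prefix code with these lengths CAN exist.

Kraft sum = 0.84375. Satisfied.


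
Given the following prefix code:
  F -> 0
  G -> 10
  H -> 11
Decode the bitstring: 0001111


Decoding step by step:
Bits 0 -> F
Bits 0 -> F
Bits 0 -> F
Bits 11 -> H
Bits 11 -> H


Decoded message: FFFHH


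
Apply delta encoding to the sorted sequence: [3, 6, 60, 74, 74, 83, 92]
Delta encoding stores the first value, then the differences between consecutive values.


First value: 3
Deltas:
  6 - 3 = 3
  60 - 6 = 54
  74 - 60 = 14
  74 - 74 = 0
  83 - 74 = 9
  92 - 83 = 9


Delta encoded: [3, 3, 54, 14, 0, 9, 9]


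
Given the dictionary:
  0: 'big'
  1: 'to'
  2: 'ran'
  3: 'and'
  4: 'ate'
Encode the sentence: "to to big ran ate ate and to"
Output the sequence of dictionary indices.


Look up each word in the dictionary:
  'to' -> 1
  'to' -> 1
  'big' -> 0
  'ran' -> 2
  'ate' -> 4
  'ate' -> 4
  'and' -> 3
  'to' -> 1

Encoded: [1, 1, 0, 2, 4, 4, 3, 1]


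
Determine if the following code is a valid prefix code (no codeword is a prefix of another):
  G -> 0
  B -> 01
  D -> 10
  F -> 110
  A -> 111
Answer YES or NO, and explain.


Checking each pair (does one codeword prefix another?):
  G='0' vs B='01': prefix -- VIOLATION

NO -- this is NOT a valid prefix code. G (0) is a prefix of B (01).


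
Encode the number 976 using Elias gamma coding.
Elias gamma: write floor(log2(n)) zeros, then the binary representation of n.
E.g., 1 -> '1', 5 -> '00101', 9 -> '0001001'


num_bits = floor(log2(976)) + 1 = 10
leading_zeros = num_bits - 1 = 9
binary(976) = 1111010000

Elias gamma(976) = '000000000' + '1111010000' = 0000000001111010000 (19 bits)


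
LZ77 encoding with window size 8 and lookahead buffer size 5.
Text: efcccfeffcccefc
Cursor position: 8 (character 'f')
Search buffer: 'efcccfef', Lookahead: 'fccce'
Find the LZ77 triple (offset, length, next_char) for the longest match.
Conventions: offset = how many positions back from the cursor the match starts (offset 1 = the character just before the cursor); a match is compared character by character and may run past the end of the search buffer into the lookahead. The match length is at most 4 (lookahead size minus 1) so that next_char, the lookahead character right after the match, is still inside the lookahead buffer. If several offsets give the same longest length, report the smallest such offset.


Try each offset into the search buffer:
  offset=1 (pos 7, char 'f'): match length 1
  offset=2 (pos 6, char 'e'): match length 0
  offset=3 (pos 5, char 'f'): match length 1
  offset=4 (pos 4, char 'c'): match length 0
  offset=5 (pos 3, char 'c'): match length 0
  offset=6 (pos 2, char 'c'): match length 0
  offset=7 (pos 1, char 'f'): match length 4
  offset=8 (pos 0, char 'e'): match length 0
Longest match has length 4 at offset 7.
next_char = character at position 8 + 4 = 12 -> 'e'

Best match: offset=7, length=4 (matching 'fccc' starting at position 1)
LZ77 triple: (7, 4, 'e')


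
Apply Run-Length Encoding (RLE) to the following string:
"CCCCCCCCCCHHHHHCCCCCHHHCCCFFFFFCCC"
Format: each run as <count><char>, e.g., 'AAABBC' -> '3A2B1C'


Scanning runs left to right:
  i=0: run of 'C' x 10 -> '10C'
  i=10: run of 'H' x 5 -> '5H'
  i=15: run of 'C' x 5 -> '5C'
  i=20: run of 'H' x 3 -> '3H'
  i=23: run of 'C' x 3 -> '3C'
  i=26: run of 'F' x 5 -> '5F'
  i=31: run of 'C' x 3 -> '3C'

RLE = 10C5H5C3H3C5F3C


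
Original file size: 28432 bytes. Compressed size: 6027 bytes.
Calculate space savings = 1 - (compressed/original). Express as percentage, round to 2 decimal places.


ratio = compressed/original = 6027/28432 = 0.211979
savings = 1 - ratio = 1 - 0.211979 = 0.788021
as a percentage: 0.788021 * 100 = 78.8%

Space savings = 1 - 6027/28432 = 78.8%


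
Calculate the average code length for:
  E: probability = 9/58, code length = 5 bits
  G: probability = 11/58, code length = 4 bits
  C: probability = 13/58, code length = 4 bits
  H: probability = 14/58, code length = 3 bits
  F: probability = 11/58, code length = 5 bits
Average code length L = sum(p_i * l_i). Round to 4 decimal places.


Weighted contributions p_i * l_i:
  E: (9/58) * 5 = 45/58
  G: (11/58) * 4 = 44/58
  C: (13/58) * 4 = 52/58
  H: (14/58) * 3 = 42/58
  F: (11/58) * 5 = 55/58
Sum = (45 + 44 + 52 + 42 + 55)/58 = 238/58

L = 238/58 = 4.1034 bits/symbol


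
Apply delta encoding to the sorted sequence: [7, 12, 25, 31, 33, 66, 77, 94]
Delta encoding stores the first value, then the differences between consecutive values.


First value: 7
Deltas:
  12 - 7 = 5
  25 - 12 = 13
  31 - 25 = 6
  33 - 31 = 2
  66 - 33 = 33
  77 - 66 = 11
  94 - 77 = 17


Delta encoded: [7, 5, 13, 6, 2, 33, 11, 17]


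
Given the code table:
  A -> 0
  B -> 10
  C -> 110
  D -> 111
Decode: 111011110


Decoding:
111 -> D
0 -> A
111 -> D
10 -> B


Result: DADB


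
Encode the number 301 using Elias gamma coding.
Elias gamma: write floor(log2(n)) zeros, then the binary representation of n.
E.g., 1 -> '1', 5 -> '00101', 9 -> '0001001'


num_bits = floor(log2(301)) + 1 = 9
leading_zeros = num_bits - 1 = 8
binary(301) = 100101101

Elias gamma(301) = '00000000' + '100101101' = 00000000100101101 (17 bits)


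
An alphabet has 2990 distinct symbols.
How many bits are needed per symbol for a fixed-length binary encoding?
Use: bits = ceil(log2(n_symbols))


log2(2990) = 11.5459
Bracket: 2^11 = 2048 < 2990 <= 2^12 = 4096
So ceil(log2(2990)) = 12

bits = ceil(log2(2990)) = ceil(11.5459) = 12 bits


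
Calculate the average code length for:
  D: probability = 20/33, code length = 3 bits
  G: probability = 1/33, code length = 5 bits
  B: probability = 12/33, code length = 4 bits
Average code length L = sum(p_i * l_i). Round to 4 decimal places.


Weighted contributions p_i * l_i:
  D: (20/33) * 3 = 60/33
  G: (1/33) * 5 = 5/33
  B: (12/33) * 4 = 48/33
Sum = (60 + 5 + 48)/33 = 113/33

L = 113/33 = 3.4242 bits/symbol


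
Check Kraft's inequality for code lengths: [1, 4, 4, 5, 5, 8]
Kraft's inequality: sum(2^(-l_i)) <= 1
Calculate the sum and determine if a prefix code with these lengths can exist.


Sum = 2^(-1) + 2^(-4) + 2^(-4) + 2^(-5) + 2^(-5) + 2^(-8)
    = 0.5 + 0.0625 + 0.0625 + 0.03125 + 0.03125 + 0.00390625
    = 177/256 = 0.69140625
Since 0.69140625 <= 1, Kraft's inequality IS satisfied.
A prefix code with these lengths CAN exist.

Kraft sum = 0.69140625. Satisfied.


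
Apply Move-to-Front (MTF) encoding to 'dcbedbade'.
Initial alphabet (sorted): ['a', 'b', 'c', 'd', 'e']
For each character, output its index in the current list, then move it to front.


MTF encoding:
'd': index 3 in ['a', 'b', 'c', 'd', 'e'] -> ['d', 'a', 'b', 'c', 'e']
'c': index 3 in ['d', 'a', 'b', 'c', 'e'] -> ['c', 'd', 'a', 'b', 'e']
'b': index 3 in ['c', 'd', 'a', 'b', 'e'] -> ['b', 'c', 'd', 'a', 'e']
'e': index 4 in ['b', 'c', 'd', 'a', 'e'] -> ['e', 'b', 'c', 'd', 'a']
'd': index 3 in ['e', 'b', 'c', 'd', 'a'] -> ['d', 'e', 'b', 'c', 'a']
'b': index 2 in ['d', 'e', 'b', 'c', 'a'] -> ['b', 'd', 'e', 'c', 'a']
'a': index 4 in ['b', 'd', 'e', 'c', 'a'] -> ['a', 'b', 'd', 'e', 'c']
'd': index 2 in ['a', 'b', 'd', 'e', 'c'] -> ['d', 'a', 'b', 'e', 'c']
'e': index 3 in ['d', 'a', 'b', 'e', 'c'] -> ['e', 'd', 'a', 'b', 'c']


Output: [3, 3, 3, 4, 3, 2, 4, 2, 3]


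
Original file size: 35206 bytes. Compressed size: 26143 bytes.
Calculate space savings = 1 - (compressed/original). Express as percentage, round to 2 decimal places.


ratio = compressed/original = 26143/35206 = 0.742572
savings = 1 - ratio = 1 - 0.742572 = 0.257428
as a percentage: 0.257428 * 100 = 25.74%

Space savings = 1 - 26143/35206 = 25.74%


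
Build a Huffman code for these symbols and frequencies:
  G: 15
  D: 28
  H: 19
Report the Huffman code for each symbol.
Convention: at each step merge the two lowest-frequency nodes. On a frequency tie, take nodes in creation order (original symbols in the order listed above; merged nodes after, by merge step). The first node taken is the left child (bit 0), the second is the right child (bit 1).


Huffman tree construction:
Step 1: Merge G(15) + H(19) = 34
Step 2: Merge D(28) + (G+H)(34) = 62
Read each symbol's code off the tree from the root (left child = 0, right child = 1).

Codes:
  G: 10 (length 2)
  D: 0 (length 1)
  H: 11 (length 2)
Average code length: 96/62 = 1.5484 bits/symbol


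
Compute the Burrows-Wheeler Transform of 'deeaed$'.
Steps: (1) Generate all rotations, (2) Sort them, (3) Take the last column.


Rotations (sorted):
  0: $deeaed -> last char: d
  1: aed$dee -> last char: e
  2: d$deeae -> last char: e
  3: deeaed$ -> last char: $
  4: eaed$de -> last char: e
  5: ed$deea -> last char: a
  6: eeaed$d -> last char: d


BWT = dee$ead


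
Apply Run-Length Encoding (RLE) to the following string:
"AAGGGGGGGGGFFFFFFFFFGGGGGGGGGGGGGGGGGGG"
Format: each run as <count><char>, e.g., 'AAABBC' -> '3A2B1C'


Scanning runs left to right:
  i=0: run of 'A' x 2 -> '2A'
  i=2: run of 'G' x 9 -> '9G'
  i=11: run of 'F' x 9 -> '9F'
  i=20: run of 'G' x 19 -> '19G'

RLE = 2A9G9F19G


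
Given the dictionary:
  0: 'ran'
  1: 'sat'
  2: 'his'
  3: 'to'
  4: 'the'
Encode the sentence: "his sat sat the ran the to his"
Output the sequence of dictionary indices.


Look up each word in the dictionary:
  'his' -> 2
  'sat' -> 1
  'sat' -> 1
  'the' -> 4
  'ran' -> 0
  'the' -> 4
  'to' -> 3
  'his' -> 2

Encoded: [2, 1, 1, 4, 0, 4, 3, 2]


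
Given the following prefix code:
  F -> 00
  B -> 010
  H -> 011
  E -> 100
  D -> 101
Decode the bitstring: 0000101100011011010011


Decoding step by step:
Bits 00 -> F
Bits 00 -> F
Bits 101 -> D
Bits 100 -> E
Bits 011 -> H
Bits 011 -> H
Bits 010 -> B
Bits 011 -> H


Decoded message: FFDEHHBH


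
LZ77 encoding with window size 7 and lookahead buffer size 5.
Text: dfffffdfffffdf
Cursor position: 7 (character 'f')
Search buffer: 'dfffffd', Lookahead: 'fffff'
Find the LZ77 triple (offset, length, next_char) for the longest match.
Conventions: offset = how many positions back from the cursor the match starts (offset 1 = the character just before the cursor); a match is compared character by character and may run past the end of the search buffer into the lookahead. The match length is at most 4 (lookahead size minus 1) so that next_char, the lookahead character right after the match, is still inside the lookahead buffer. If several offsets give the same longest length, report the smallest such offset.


Try each offset into the search buffer:
  offset=1 (pos 6, char 'd'): match length 0
  offset=2 (pos 5, char 'f'): match length 1
  offset=3 (pos 4, char 'f'): match length 2
  offset=4 (pos 3, char 'f'): match length 3
  offset=5 (pos 2, char 'f'): match length 4
  offset=6 (pos 1, char 'f'): match length 4
  offset=7 (pos 0, char 'd'): match length 0
Longest match has length 4, found at offsets 5, 6; take the smallest, offset 5.
next_char = character at position 7 + 4 = 11 -> 'f'

Best match: offset=5, length=4 (matching 'ffff' starting at position 2)
LZ77 triple: (5, 4, 'f')


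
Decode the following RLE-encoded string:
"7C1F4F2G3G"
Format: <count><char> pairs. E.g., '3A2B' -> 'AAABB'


Expanding each <count><char> pair:
  7C -> 'CCCCCCC'
  1F -> 'F'
  4F -> 'FFFF'
  2G -> 'GG'
  3G -> 'GGG'

Decoded = CCCCCCCFFFFFGGGGG


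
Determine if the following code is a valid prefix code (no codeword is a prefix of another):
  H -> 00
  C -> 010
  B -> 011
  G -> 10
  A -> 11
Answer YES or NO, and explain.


Checking each pair (does one codeword prefix another?):
  H='00' vs C='010': no prefix
  H='00' vs B='011': no prefix
  H='00' vs G='10': no prefix
  H='00' vs A='11': no prefix
  C='010' vs H='00': no prefix
  C='010' vs B='011': no prefix
  C='010' vs G='10': no prefix
  C='010' vs A='11': no prefix
  B='011' vs H='00': no prefix
  B='011' vs C='010': no prefix
  B='011' vs G='10': no prefix
  B='011' vs A='11': no prefix
  G='10' vs H='00': no prefix
  G='10' vs C='010': no prefix
  G='10' vs B='011': no prefix
  G='10' vs A='11': no prefix
  A='11' vs H='00': no prefix
  A='11' vs C='010': no prefix
  A='11' vs B='011': no prefix
  A='11' vs G='10': no prefix
No violation found over all pairs.

YES -- this is a valid prefix code. No codeword is a prefix of any other codeword.


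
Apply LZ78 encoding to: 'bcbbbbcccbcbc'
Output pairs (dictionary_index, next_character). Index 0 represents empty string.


LZ78 encoding steps:
Dictionary: {0: ''}
Step 1: w='' (idx 0), next='b' -> output (0, 'b'), add 'b' as idx 1
Step 2: w='' (idx 0), next='c' -> output (0, 'c'), add 'c' as idx 2
Step 3: w='b' (idx 1), next='b' -> output (1, 'b'), add 'bb' as idx 3
Step 4: w='bb' (idx 3), next='c' -> output (3, 'c'), add 'bbc' as idx 4
Step 5: w='c' (idx 2), next='c' -> output (2, 'c'), add 'cc' as idx 5
Step 6: w='b' (idx 1), next='c' -> output (1, 'c'), add 'bc' as idx 6
Step 7: w='bc' (idx 6), end of input -> output (6, '')


Encoded: [(0, 'b'), (0, 'c'), (1, 'b'), (3, 'c'), (2, 'c'), (1, 'c'), (6, '')]


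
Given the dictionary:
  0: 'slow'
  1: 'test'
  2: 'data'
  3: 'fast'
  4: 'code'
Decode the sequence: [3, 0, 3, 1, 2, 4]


Look up each index in the dictionary:
  3 -> 'fast'
  0 -> 'slow'
  3 -> 'fast'
  1 -> 'test'
  2 -> 'data'
  4 -> 'code'

Decoded: "fast slow fast test data code"


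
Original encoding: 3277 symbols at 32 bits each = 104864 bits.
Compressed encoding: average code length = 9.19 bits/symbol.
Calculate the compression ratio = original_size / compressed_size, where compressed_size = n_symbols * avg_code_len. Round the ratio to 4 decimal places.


original_size = n_symbols * orig_bits = 3277 * 32 = 104864 bits
compressed_size = n_symbols * avg_code_len = 3277 * 9.19 = 30115.63 bits
ratio = original_size / compressed_size = 104864 / 30115.63 = 3.482

Compression ratio = 3.482


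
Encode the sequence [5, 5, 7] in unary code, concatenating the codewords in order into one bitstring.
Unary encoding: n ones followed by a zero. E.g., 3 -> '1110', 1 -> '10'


Encode each number as n ones followed by a terminating 0:
  5 -> 111110 (6 bits)
  5 -> 111110 (6 bits)
  7 -> 11111110 (8 bits)
Total length = 6 + 6 + 8 = 20 bits.

Unary([5, 5, 7]) = 11111011111011111110 (20 bits)


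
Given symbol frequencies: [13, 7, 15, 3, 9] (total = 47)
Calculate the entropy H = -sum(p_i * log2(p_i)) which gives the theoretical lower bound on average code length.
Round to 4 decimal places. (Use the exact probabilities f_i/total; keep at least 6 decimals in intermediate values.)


Per-symbol terms -p_i * log2(p_i) with p_i = f_i/47:
  p = 13/47 = 0.276596: log2(p) = -1.854149, -p*log2(p) = 0.512850
  p = 7/47 = 0.148936: log2(p) = -2.747234, -p*log2(p) = 0.409163
  p = 15/47 = 0.319149: log2(p) = -1.647698, -p*log2(p) = 0.525861
  p = 3/47 = 0.063830: log2(p) = -3.969626, -p*log2(p) = 0.253380
  p = 9/47 = 0.191489: log2(p) = -2.384664, -p*log2(p) = 0.456638
H = 0.512850 + 0.409163 + 0.525861 + 0.253380 + 0.456638 = 2.157892

H = 2.1579 bits/symbol


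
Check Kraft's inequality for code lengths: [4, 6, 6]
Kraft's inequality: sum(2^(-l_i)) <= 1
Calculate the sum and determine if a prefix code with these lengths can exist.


Sum = 2^(-4) + 2^(-6) + 2^(-6)
    = 0.0625 + 0.015625 + 0.015625
    = 6/64 = 0.09375
Since 0.09375 <= 1, Kraft's inequality IS satisfied.
A prefix code with these lengths CAN exist.

Kraft sum = 0.09375. Satisfied.


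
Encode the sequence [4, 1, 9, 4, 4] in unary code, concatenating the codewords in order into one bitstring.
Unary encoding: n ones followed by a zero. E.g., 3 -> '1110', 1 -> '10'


Encode each number as n ones followed by a terminating 0:
  4 -> 11110 (5 bits)
  1 -> 10 (2 bits)
  9 -> 1111111110 (10 bits)
  4 -> 11110 (5 bits)
  4 -> 11110 (5 bits)
Total length = 5 + 2 + 10 + 5 + 5 = 27 bits.

Unary([4, 1, 9, 4, 4]) = 111101011111111101111011110 (27 bits)


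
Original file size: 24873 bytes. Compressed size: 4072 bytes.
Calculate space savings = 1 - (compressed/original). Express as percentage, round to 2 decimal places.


ratio = compressed/original = 4072/24873 = 0.163712
savings = 1 - ratio = 1 - 0.163712 = 0.836288
as a percentage: 0.836288 * 100 = 83.63%

Space savings = 1 - 4072/24873 = 83.63%


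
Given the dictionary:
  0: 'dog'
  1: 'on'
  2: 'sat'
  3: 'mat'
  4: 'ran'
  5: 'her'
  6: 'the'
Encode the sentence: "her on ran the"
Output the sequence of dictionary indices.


Look up each word in the dictionary:
  'her' -> 5
  'on' -> 1
  'ran' -> 4
  'the' -> 6

Encoded: [5, 1, 4, 6]


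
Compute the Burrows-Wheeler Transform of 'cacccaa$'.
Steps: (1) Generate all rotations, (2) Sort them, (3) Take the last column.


Rotations (sorted):
  0: $cacccaa -> last char: a
  1: a$caccca -> last char: a
  2: aa$caccc -> last char: c
  3: acccaa$c -> last char: c
  4: caa$cacc -> last char: c
  5: cacccaa$ -> last char: $
  6: ccaa$cac -> last char: c
  7: cccaa$ca -> last char: a


BWT = aaccc$ca


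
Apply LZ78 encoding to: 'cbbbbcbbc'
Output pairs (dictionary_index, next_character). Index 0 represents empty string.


LZ78 encoding steps:
Dictionary: {0: ''}
Step 1: w='' (idx 0), next='c' -> output (0, 'c'), add 'c' as idx 1
Step 2: w='' (idx 0), next='b' -> output (0, 'b'), add 'b' as idx 2
Step 3: w='b' (idx 2), next='b' -> output (2, 'b'), add 'bb' as idx 3
Step 4: w='b' (idx 2), next='c' -> output (2, 'c'), add 'bc' as idx 4
Step 5: w='bb' (idx 3), next='c' -> output (3, 'c'), add 'bbc' as idx 5


Encoded: [(0, 'c'), (0, 'b'), (2, 'b'), (2, 'c'), (3, 'c')]


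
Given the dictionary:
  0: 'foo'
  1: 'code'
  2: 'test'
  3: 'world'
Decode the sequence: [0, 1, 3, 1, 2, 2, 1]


Look up each index in the dictionary:
  0 -> 'foo'
  1 -> 'code'
  3 -> 'world'
  1 -> 'code'
  2 -> 'test'
  2 -> 'test'
  1 -> 'code'

Decoded: "foo code world code test test code"


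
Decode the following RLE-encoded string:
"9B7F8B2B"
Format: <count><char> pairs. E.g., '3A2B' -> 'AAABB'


Expanding each <count><char> pair:
  9B -> 'BBBBBBBBB'
  7F -> 'FFFFFFF'
  8B -> 'BBBBBBBB'
  2B -> 'BB'

Decoded = BBBBBBBBBFFFFFFFBBBBBBBBBB


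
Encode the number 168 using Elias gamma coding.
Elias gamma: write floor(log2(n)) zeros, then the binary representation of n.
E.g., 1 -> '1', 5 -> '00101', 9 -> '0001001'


num_bits = floor(log2(168)) + 1 = 8
leading_zeros = num_bits - 1 = 7
binary(168) = 10101000

Elias gamma(168) = '0000000' + '10101000' = 000000010101000 (15 bits)


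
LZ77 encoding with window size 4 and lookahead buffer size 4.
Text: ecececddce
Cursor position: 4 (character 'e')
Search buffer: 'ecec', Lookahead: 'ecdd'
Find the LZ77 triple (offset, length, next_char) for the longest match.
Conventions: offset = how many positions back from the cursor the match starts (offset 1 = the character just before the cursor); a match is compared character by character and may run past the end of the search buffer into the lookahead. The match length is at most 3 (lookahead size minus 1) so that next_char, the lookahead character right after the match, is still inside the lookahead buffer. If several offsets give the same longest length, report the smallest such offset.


Try each offset into the search buffer:
  offset=1 (pos 3, char 'c'): match length 0
  offset=2 (pos 2, char 'e'): match length 2
  offset=3 (pos 1, char 'c'): match length 0
  offset=4 (pos 0, char 'e'): match length 2
Longest match has length 2, found at offsets 2, 4; take the smallest, offset 2.
next_char = character at position 4 + 2 = 6 -> 'd'

Best match: offset=2, length=2 (matching 'ec' starting at position 2)
LZ77 triple: (2, 2, 'd')


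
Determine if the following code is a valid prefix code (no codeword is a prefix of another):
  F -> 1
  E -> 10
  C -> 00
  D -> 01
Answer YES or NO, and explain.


Checking each pair (does one codeword prefix another?):
  F='1' vs E='10': prefix -- VIOLATION

NO -- this is NOT a valid prefix code. F (1) is a prefix of E (10).


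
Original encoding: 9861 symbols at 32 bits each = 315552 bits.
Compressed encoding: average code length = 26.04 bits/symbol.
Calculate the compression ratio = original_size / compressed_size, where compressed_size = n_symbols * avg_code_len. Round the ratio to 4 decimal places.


original_size = n_symbols * orig_bits = 9861 * 32 = 315552 bits
compressed_size = n_symbols * avg_code_len = 9861 * 26.04 = 256780.44 bits
ratio = original_size / compressed_size = 315552 / 256780.44 = 1.2289

Compression ratio = 1.2289


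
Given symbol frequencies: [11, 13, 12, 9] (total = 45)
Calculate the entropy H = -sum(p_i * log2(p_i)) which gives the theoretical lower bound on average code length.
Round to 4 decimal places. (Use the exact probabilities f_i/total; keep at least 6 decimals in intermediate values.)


Per-symbol terms -p_i * log2(p_i) with p_i = f_i/45:
  p = 11/45 = 0.244444: log2(p) = -2.032421, -p*log2(p) = 0.496814
  p = 13/45 = 0.288889: log2(p) = -1.791413, -p*log2(p) = 0.517519
  p = 12/45 = 0.266667: log2(p) = -1.906891, -p*log2(p) = 0.508504
  p = 9/45 = 0.200000: log2(p) = -2.321928, -p*log2(p) = 0.464386
H = 0.496814 + 0.517519 + 0.508504 + 0.464386 = 1.987223

H = 1.9872 bits/symbol


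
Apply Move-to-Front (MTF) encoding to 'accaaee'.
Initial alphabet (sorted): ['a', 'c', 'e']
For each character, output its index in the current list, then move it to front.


MTF encoding:
'a': index 0 in ['a', 'c', 'e'] -> ['a', 'c', 'e']
'c': index 1 in ['a', 'c', 'e'] -> ['c', 'a', 'e']
'c': index 0 in ['c', 'a', 'e'] -> ['c', 'a', 'e']
'a': index 1 in ['c', 'a', 'e'] -> ['a', 'c', 'e']
'a': index 0 in ['a', 'c', 'e'] -> ['a', 'c', 'e']
'e': index 2 in ['a', 'c', 'e'] -> ['e', 'a', 'c']
'e': index 0 in ['e', 'a', 'c'] -> ['e', 'a', 'c']


Output: [0, 1, 0, 1, 0, 2, 0]


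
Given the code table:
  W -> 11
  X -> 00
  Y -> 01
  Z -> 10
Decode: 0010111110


Decoding:
00 -> X
10 -> Z
11 -> W
11 -> W
10 -> Z


Result: XZWWZ


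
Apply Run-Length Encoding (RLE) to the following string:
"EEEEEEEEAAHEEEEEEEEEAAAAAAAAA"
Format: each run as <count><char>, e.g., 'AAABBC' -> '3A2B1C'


Scanning runs left to right:
  i=0: run of 'E' x 8 -> '8E'
  i=8: run of 'A' x 2 -> '2A'
  i=10: run of 'H' x 1 -> '1H'
  i=11: run of 'E' x 9 -> '9E'
  i=20: run of 'A' x 9 -> '9A'

RLE = 8E2A1H9E9A


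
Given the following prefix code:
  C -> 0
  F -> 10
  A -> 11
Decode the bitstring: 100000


Decoding step by step:
Bits 10 -> F
Bits 0 -> C
Bits 0 -> C
Bits 0 -> C
Bits 0 -> C


Decoded message: FCCCC


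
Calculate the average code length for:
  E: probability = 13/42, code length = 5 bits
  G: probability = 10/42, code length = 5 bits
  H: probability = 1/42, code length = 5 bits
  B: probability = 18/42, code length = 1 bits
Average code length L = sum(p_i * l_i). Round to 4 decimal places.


Weighted contributions p_i * l_i:
  E: (13/42) * 5 = 65/42
  G: (10/42) * 5 = 50/42
  H: (1/42) * 5 = 5/42
  B: (18/42) * 1 = 18/42
Sum = (65 + 50 + 5 + 18)/42 = 138/42

L = 138/42 = 3.2857 bits/symbol


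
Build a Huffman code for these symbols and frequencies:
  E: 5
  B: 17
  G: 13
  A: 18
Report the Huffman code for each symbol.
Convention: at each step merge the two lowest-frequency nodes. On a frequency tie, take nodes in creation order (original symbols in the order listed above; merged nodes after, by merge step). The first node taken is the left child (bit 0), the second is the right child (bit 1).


Huffman tree construction:
Step 1: Merge E(5) + G(13) = 18
Step 2: Merge B(17) + A(18) = 35
Step 3: Merge (E+G)(18) + (B+A)(35) = 53
Read each symbol's code off the tree from the root (left child = 0, right child = 1).

Codes:
  E: 00 (length 2)
  B: 10 (length 2)
  G: 01 (length 2)
  A: 11 (length 2)
Average code length: 106/53 = 2.0000 bits/symbol


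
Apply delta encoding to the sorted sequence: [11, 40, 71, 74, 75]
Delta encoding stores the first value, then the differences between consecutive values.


First value: 11
Deltas:
  40 - 11 = 29
  71 - 40 = 31
  74 - 71 = 3
  75 - 74 = 1


Delta encoded: [11, 29, 31, 3, 1]


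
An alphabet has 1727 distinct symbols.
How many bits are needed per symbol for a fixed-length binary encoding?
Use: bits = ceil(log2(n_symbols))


log2(1727) = 10.7541
Bracket: 2^10 = 1024 < 1727 <= 2^11 = 2048
So ceil(log2(1727)) = 11

bits = ceil(log2(1727)) = ceil(10.7541) = 11 bits


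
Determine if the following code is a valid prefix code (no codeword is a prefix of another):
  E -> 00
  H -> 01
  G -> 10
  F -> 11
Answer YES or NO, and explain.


Checking each pair (does one codeword prefix another?):
  E='00' vs H='01': no prefix
  E='00' vs G='10': no prefix
  E='00' vs F='11': no prefix
  H='01' vs E='00': no prefix
  H='01' vs G='10': no prefix
  H='01' vs F='11': no prefix
  G='10' vs E='00': no prefix
  G='10' vs H='01': no prefix
  G='10' vs F='11': no prefix
  F='11' vs E='00': no prefix
  F='11' vs H='01': no prefix
  F='11' vs G='10': no prefix
No violation found over all pairs.

YES -- this is a valid prefix code. No codeword is a prefix of any other codeword.


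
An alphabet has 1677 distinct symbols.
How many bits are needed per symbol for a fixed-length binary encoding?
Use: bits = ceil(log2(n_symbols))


log2(1677) = 10.7117
Bracket: 2^10 = 1024 < 1677 <= 2^11 = 2048
So ceil(log2(1677)) = 11

bits = ceil(log2(1677)) = ceil(10.7117) = 11 bits


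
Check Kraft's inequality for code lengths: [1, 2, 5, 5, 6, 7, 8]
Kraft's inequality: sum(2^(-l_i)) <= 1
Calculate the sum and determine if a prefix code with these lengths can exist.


Sum = 2^(-1) + 2^(-2) + 2^(-5) + 2^(-5) + 2^(-6) + 2^(-7) + 2^(-8)
    = 0.5 + 0.25 + 0.03125 + 0.03125 + 0.015625 + 0.0078125 + 0.00390625
    = 215/256 = 0.83984375
Since 0.83984375 <= 1, Kraft's inequality IS satisfied.
A prefix code with these lengths CAN exist.

Kraft sum = 0.83984375. Satisfied.


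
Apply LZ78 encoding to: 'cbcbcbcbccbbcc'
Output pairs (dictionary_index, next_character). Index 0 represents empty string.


LZ78 encoding steps:
Dictionary: {0: ''}
Step 1: w='' (idx 0), next='c' -> output (0, 'c'), add 'c' as idx 1
Step 2: w='' (idx 0), next='b' -> output (0, 'b'), add 'b' as idx 2
Step 3: w='c' (idx 1), next='b' -> output (1, 'b'), add 'cb' as idx 3
Step 4: w='cb' (idx 3), next='c' -> output (3, 'c'), add 'cbc' as idx 4
Step 5: w='b' (idx 2), next='c' -> output (2, 'c'), add 'bc' as idx 5
Step 6: w='cb' (idx 3), next='b' -> output (3, 'b'), add 'cbb' as idx 6
Step 7: w='c' (idx 1), next='c' -> output (1, 'c'), add 'cc' as idx 7


Encoded: [(0, 'c'), (0, 'b'), (1, 'b'), (3, 'c'), (2, 'c'), (3, 'b'), (1, 'c')]


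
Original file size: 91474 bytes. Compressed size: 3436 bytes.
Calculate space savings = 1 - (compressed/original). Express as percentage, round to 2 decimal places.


ratio = compressed/original = 3436/91474 = 0.037563
savings = 1 - ratio = 1 - 0.037563 = 0.962437
as a percentage: 0.962437 * 100 = 96.24%

Space savings = 1 - 3436/91474 = 96.24%


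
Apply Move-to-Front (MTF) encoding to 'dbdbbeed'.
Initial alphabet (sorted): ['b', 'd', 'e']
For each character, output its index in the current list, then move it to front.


MTF encoding:
'd': index 1 in ['b', 'd', 'e'] -> ['d', 'b', 'e']
'b': index 1 in ['d', 'b', 'e'] -> ['b', 'd', 'e']
'd': index 1 in ['b', 'd', 'e'] -> ['d', 'b', 'e']
'b': index 1 in ['d', 'b', 'e'] -> ['b', 'd', 'e']
'b': index 0 in ['b', 'd', 'e'] -> ['b', 'd', 'e']
'e': index 2 in ['b', 'd', 'e'] -> ['e', 'b', 'd']
'e': index 0 in ['e', 'b', 'd'] -> ['e', 'b', 'd']
'd': index 2 in ['e', 'b', 'd'] -> ['d', 'e', 'b']


Output: [1, 1, 1, 1, 0, 2, 0, 2]


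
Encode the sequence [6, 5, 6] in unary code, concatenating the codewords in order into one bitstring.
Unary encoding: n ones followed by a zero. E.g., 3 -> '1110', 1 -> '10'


Encode each number as n ones followed by a terminating 0:
  6 -> 1111110 (7 bits)
  5 -> 111110 (6 bits)
  6 -> 1111110 (7 bits)
Total length = 7 + 6 + 7 = 20 bits.

Unary([6, 5, 6]) = 11111101111101111110 (20 bits)


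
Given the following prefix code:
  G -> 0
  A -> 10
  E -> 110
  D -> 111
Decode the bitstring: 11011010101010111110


Decoding step by step:
Bits 110 -> E
Bits 110 -> E
Bits 10 -> A
Bits 10 -> A
Bits 10 -> A
Bits 10 -> A
Bits 111 -> D
Bits 110 -> E


Decoded message: EEAAAADE


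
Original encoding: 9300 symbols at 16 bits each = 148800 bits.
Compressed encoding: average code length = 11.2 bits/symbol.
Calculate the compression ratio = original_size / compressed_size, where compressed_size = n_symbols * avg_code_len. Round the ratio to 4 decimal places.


original_size = n_symbols * orig_bits = 9300 * 16 = 148800 bits
compressed_size = n_symbols * avg_code_len = 9300 * 11.2 = 104160.0 bits
ratio = original_size / compressed_size = 148800 / 104160.0 = 1.4286

Compression ratio = 1.4286


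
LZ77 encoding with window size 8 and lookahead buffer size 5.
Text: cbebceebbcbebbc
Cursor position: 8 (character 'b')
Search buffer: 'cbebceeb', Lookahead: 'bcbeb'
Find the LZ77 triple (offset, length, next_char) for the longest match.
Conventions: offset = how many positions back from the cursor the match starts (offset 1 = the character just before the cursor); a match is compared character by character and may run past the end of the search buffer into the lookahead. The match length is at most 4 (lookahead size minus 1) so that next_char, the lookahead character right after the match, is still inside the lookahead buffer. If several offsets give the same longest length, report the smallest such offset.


Try each offset into the search buffer:
  offset=1 (pos 7, char 'b'): match length 1
  offset=2 (pos 6, char 'e'): match length 0
  offset=3 (pos 5, char 'e'): match length 0
  offset=4 (pos 4, char 'c'): match length 0
  offset=5 (pos 3, char 'b'): match length 2
  offset=6 (pos 2, char 'e'): match length 0
  offset=7 (pos 1, char 'b'): match length 1
  offset=8 (pos 0, char 'c'): match length 0
Longest match has length 2 at offset 5.
next_char = character at position 8 + 2 = 10 -> 'b'

Best match: offset=5, length=2 (matching 'bc' starting at position 3)
LZ77 triple: (5, 2, 'b')


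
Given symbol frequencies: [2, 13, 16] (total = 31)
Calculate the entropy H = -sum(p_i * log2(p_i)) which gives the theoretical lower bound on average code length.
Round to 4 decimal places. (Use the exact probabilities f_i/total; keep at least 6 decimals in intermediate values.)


Per-symbol terms -p_i * log2(p_i) with p_i = f_i/31:
  p = 2/31 = 0.064516: log2(p) = -3.954196, -p*log2(p) = 0.255109
  p = 13/31 = 0.419355: log2(p) = -1.253757, -p*log2(p) = 0.525769
  p = 16/31 = 0.516129: log2(p) = -0.954196, -p*log2(p) = 0.492488
H = 0.255109 + 0.525769 + 0.492488 = 1.273366

H = 1.2734 bits/symbol


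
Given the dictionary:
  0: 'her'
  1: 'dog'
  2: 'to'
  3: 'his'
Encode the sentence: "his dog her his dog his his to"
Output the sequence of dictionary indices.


Look up each word in the dictionary:
  'his' -> 3
  'dog' -> 1
  'her' -> 0
  'his' -> 3
  'dog' -> 1
  'his' -> 3
  'his' -> 3
  'to' -> 2

Encoded: [3, 1, 0, 3, 1, 3, 3, 2]


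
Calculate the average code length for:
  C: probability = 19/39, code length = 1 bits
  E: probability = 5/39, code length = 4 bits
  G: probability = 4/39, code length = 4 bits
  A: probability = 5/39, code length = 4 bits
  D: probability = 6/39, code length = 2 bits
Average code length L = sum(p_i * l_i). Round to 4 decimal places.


Weighted contributions p_i * l_i:
  C: (19/39) * 1 = 19/39
  E: (5/39) * 4 = 20/39
  G: (4/39) * 4 = 16/39
  A: (5/39) * 4 = 20/39
  D: (6/39) * 2 = 12/39
Sum = (19 + 20 + 16 + 20 + 12)/39 = 87/39

L = 87/39 = 2.2308 bits/symbol


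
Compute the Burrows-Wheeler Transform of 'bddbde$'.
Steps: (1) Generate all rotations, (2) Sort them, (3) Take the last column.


Rotations (sorted):
  0: $bddbde -> last char: e
  1: bddbde$ -> last char: $
  2: bde$bdd -> last char: d
  3: dbde$bd -> last char: d
  4: ddbde$b -> last char: b
  5: de$bddb -> last char: b
  6: e$bddbd -> last char: d


BWT = e$ddbbd


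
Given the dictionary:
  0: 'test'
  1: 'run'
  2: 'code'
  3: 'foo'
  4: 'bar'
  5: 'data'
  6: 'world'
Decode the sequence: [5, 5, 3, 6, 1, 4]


Look up each index in the dictionary:
  5 -> 'data'
  5 -> 'data'
  3 -> 'foo'
  6 -> 'world'
  1 -> 'run'
  4 -> 'bar'

Decoded: "data data foo world run bar"


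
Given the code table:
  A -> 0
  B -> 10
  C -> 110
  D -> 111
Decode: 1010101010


Decoding:
10 -> B
10 -> B
10 -> B
10 -> B
10 -> B


Result: BBBBB


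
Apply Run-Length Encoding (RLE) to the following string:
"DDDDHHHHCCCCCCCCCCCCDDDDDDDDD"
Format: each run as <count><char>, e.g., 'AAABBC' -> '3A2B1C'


Scanning runs left to right:
  i=0: run of 'D' x 4 -> '4D'
  i=4: run of 'H' x 4 -> '4H'
  i=8: run of 'C' x 12 -> '12C'
  i=20: run of 'D' x 9 -> '9D'

RLE = 4D4H12C9D


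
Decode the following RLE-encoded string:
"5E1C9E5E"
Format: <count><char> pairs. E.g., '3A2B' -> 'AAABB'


Expanding each <count><char> pair:
  5E -> 'EEEEE'
  1C -> 'C'
  9E -> 'EEEEEEEEE'
  5E -> 'EEEEE'

Decoded = EEEEECEEEEEEEEEEEEEE


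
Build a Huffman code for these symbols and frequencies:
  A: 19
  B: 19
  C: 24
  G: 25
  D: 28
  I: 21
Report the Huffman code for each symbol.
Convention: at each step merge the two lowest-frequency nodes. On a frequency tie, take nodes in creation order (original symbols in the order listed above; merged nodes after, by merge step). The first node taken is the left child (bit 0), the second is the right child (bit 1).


Huffman tree construction:
Step 1: Merge A(19) + B(19) = 38
Step 2: Merge I(21) + C(24) = 45
Step 3: Merge G(25) + D(28) = 53
Step 4: Merge (A+B)(38) + (I+C)(45) = 83
Step 5: Merge (G+D)(53) + ((A+B)+(I+C))(83) = 136
Read each symbol's code off the tree from the root (left child = 0, right child = 1).

Codes:
  A: 100 (length 3)
  B: 101 (length 3)
  C: 111 (length 3)
  G: 00 (length 2)
  D: 01 (length 2)
  I: 110 (length 3)
Average code length: 355/136 = 2.6103 bits/symbol


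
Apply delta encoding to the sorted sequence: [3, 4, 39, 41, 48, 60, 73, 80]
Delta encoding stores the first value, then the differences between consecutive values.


First value: 3
Deltas:
  4 - 3 = 1
  39 - 4 = 35
  41 - 39 = 2
  48 - 41 = 7
  60 - 48 = 12
  73 - 60 = 13
  80 - 73 = 7


Delta encoded: [3, 1, 35, 2, 7, 12, 13, 7]


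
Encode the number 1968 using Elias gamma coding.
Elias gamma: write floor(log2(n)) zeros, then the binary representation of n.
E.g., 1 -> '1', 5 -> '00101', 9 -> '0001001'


num_bits = floor(log2(1968)) + 1 = 11
leading_zeros = num_bits - 1 = 10
binary(1968) = 11110110000

Elias gamma(1968) = '0000000000' + '11110110000' = 000000000011110110000 (21 bits)


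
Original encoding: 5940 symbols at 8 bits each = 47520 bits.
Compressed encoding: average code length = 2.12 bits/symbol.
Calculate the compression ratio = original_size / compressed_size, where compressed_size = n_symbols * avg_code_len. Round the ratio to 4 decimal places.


original_size = n_symbols * orig_bits = 5940 * 8 = 47520 bits
compressed_size = n_symbols * avg_code_len = 5940 * 2.12 = 12592.8 bits
ratio = original_size / compressed_size = 47520 / 12592.8 = 3.7736

Compression ratio = 3.7736
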